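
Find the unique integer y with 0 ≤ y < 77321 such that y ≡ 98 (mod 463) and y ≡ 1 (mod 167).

463⁻¹ mod 167: 463·145 ≡ 1 (mod 167), so 463⁻¹ ≡ 145.
y = 98 + 463·((1 − 98)·145 mod 167) = 98 + 463·130 = 60288.

60288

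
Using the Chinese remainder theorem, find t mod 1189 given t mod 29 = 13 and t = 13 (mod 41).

29⁻¹ mod 41: 29×17 ≡ 1 (mod 41), so 29⁻¹ ≡ 17.
t = 13 + 29×((13 − 13)×17 mod 41) = 13 + 29×0 = 13.
Check: 13 mod 29 = 13, 13 mod 41 = 13. ✓

13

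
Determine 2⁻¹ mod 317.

159

By the extended Euclidean algorithm:
317 = 158*2 + 1
2 = 2*1 + 0
gcd(2, 317) = 1, so the inverse exists.
Back-substitute for 1:
1 = 1*317 − 158*2
So 2⁻¹ ≡ −158 ≡ 159 (mod 317).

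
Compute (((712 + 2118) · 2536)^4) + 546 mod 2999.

712 + 2118 = 2830
2830 · 2536 = 7176880 ≡ 273 (mod 2999)
(273)^4 ≡ 982 (mod 2999)
982 + 546 = 1528

1528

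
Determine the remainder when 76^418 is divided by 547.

266

418 in binary is 110100010, i.e. 418 = 256 + 128 + 32 + 2.
76^1 ≡ 76 (mod 547)
76^2 ≡ 76^2 = 5776 ≡ 306 (mod 547)
76^4 ≡ 306^2 = 93636 ≡ 99 (mod 547)
76^8 ≡ 99^2 = 9801 ≡ 502 (mod 547)
76^16 ≡ 502^2 = 252004 ≡ 384 (mod 547)
76^32 ≡ 384^2 = 147456 ≡ 313 (mod 547)
76^64 ≡ 313^2 = 97969 ≡ 56 (mod 547)
76^128 ≡ 56^2 = 3136 ≡ 401 (mod 547)
76^256 ≡ 401^2 = 160801 ≡ 530 (mod 547)
76^418 = 76^256 × 76^128 × 76^32 × 76^2 ≡ 530 × 401 × 313 × 306 (mod 547).
Accumulate the product:
530 × 401 = 212530 ≡ 294
294 × 313 = 92022 ≡ 126
126 × 306 = 38556 ≡ 266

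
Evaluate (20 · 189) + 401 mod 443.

20 · 189 = 3780 ≡ 236 (mod 443)
236 + 401 = 637 ≡ 194 (mod 443)

194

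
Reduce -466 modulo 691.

225

-466 = -1*691 + 225, so -466 ≡ 225 (mod 691).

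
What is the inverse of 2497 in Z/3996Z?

Run the extended Euclidean algorithm:
3996 = 1*2497 + 1499
2497 = 1*1499 + 998
1499 = 1*998 + 501
998 = 1*501 + 497
501 = 1*497 + 4
497 = 124*4 + 1
4 = 4*1 + 0
gcd(2497, 3996) = 1, so the inverse exists.
Back-substitute for 1:
1 = 1*497 − 124*4
  = −124*501 + 125*497
  = 125*998 − 249*501
  = −249*1499 + 374*998
  = 374*2497 − 623*1499
  = −623*3996 + 997*2497
So 2497⁻¹ ≡ 997 (mod 3996).

997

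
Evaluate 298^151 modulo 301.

298^1 ≡ 298 (mod 301)
298^2 ≡ 298^2 = 88804 ≡ 9 (mod 301)
298^4 ≡ 9^2 = 81 (mod 301)
298^8 ≡ 81^2 = 6561 ≡ 240 (mod 301)
298^16 ≡ 240^2 = 57600 ≡ 109 (mod 301)
298^32 ≡ 109^2 = 11881 ≡ 142 (mod 301)
298^64 ≡ 142^2 = 20164 ≡ 298 (mod 301)
298^128 ≡ 298^2 = 88804 ≡ 9 (mod 301)
298^151 = 298^128 × 298^16 × 298^4 × 298^2 × 298^1 ≡ 9 × 109 × 81 × 9 × 298 (mod 301).
Accumulate the product:
9 × 109 = 981 ≡ 78
78 × 81 = 6318 ≡ 298
298 × 9 = 2682 ≡ 274
274 × 298 = 81652 ≡ 81

81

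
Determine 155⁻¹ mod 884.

Run the extended Euclidean algorithm:
884 = 5·155 + 109
155 = 1·109 + 46
109 = 2·46 + 17
46 = 2·17 + 12
17 = 1·12 + 5
12 = 2·5 + 2
5 = 2·2 + 1
2 = 2·1 + 0
gcd(155, 884) = 1, so the inverse exists.
Bézout: 1 = 64·884 − 365·155.
So 155⁻¹ ≡ −365 ≡ 519 (mod 884).

519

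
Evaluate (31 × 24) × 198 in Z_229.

65

31 × 24 = 744 ≡ 57 (mod 229)
57 × 198 = 11286 ≡ 65 (mod 229)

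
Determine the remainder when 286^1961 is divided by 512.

Compute successive squares:
286^1 ≡ 286 (mod 512)
286^2 ≡ 286^2 = 81796 ≡ 388 (mod 512)
286^4 ≡ 388^2 = 150544 ≡ 16 (mod 512)
286^8 ≡ 16^2 = 256 (mod 512)
286^16 ≡ 256^2 = 65536 ≡ 0 (mod 512)
286^32 ≡ 0^2 = 0 (mod 512)
286^64 ≡ 0^2 = 0 (mod 512)
286^128 ≡ 0^2 = 0 (mod 512)
286^256 ≡ 0^2 = 0 (mod 512)
286^512 ≡ 0^2 = 0 (mod 512)
286^1024 ≡ 0^2 = 0 (mod 512)
286^1961 = 286^1024 × 286^512 × 286^256 × 286^128 × 286^32 × 286^8 × 286^1 ≡ 0 × 0 × 0 × 0 × 0 × 256 × 286 (mod 512).
Accumulate the product:
0 × 0 = 0
0 × 0 = 0
0 × 0 = 0
0 × 0 = 0
0 × 256 = 0
0 × 286 = 0

0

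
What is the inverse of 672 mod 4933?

By the extended Euclidean algorithm:
4933 = 7·672 + 229
672 = 2·229 + 214
229 = 1·214 + 15
214 = 14·15 + 4
15 = 3·4 + 3
4 = 1·3 + 1
3 = 3·1 + 0
gcd(672, 4933) = 1, so the inverse exists.
Back-substitute for 1:
1 = 1·4 − 1·3
  = −1·15 + 4·4
  = 4·214 − 57·15
  = −57·229 + 61·214
  = 61·672 − 179·229
  = −179·4933 + 1314·672
So 672⁻¹ ≡ 1314 (mod 4933).

1314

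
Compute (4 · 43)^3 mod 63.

4 · 43 = 172 ≡ 46 (mod 63)
(46)^3 ≡ 1 (mod 63)

1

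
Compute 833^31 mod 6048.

By square-and-multiply:
833^1 ≡ 833 (mod 6048)
833^2 ≡ 833^2 = 693889 ≡ 4417 (mod 6048)
833^4 ≡ 4417^2 = 19509889 ≡ 5089 (mod 6048)
833^8 ≡ 5089^2 = 25897921 ≡ 385 (mod 6048)
833^16 ≡ 385^2 = 148225 ≡ 3073 (mod 6048)
833^31 = 833^16 · 833^8 · 833^4 · 833^2 · 833^1 ≡ 3073 · 385 · 5089 · 4417 · 833 (mod 6048).
Accumulate the product:
3073 · 385 = 1183105 ≡ 3745
3745 · 5089 = 19058305 ≡ 1057
1057 · 4417 = 4668769 ≡ 5761
5761 · 833 = 4798913 ≡ 2849

2849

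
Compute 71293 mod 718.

211

71293 = 99×718 + 211, so 71293 ≡ 211 (mod 718).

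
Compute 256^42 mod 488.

424

Using repeated squaring:
42 in binary is 101010, i.e. 42 = 32 + 8 + 2.
256^1 ≡ 256 (mod 488)
256^2 ≡ 256^2 = 65536 ≡ 144 (mod 488)
256^4 ≡ 144^2 = 20736 ≡ 240 (mod 488)
256^8 ≡ 240^2 = 57600 ≡ 16 (mod 488)
256^16 ≡ 16^2 = 256 (mod 488)
256^32 ≡ 256^2 = 65536 ≡ 144 (mod 488)
256^42 = 256^32 * 256^8 * 256^2 ≡ 144 * 16 * 144 (mod 488).
Accumulate the product:
144 * 16 = 2304 ≡ 352
352 * 144 = 50688 ≡ 424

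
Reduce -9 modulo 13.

-9 = -1·13 + 4, so -9 ≡ 4 (mod 13).

4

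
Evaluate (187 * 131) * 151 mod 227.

187 * 131 = 24497 ≡ 208 (mod 227)
208 * 151 = 31408 ≡ 82 (mod 227)

82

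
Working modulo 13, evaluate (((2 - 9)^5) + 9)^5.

7

2 - 9 = -7 ≡ 6 (mod 13)
(6)^5 ≡ 2 (mod 13)
2 + 9 = 11
(11)^5 ≡ 7 (mod 13)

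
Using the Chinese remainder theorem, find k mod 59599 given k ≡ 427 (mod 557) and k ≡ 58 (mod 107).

15466

557⁻¹ mod 107: 557×73 ≡ 1 (mod 107), so 557⁻¹ ≡ 73.
k = 427 + 557×((58 − 427)×73 mod 107) = 427 + 557×27 = 15466.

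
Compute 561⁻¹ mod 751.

83

Apply the Euclidean algorithm and back-substitute:
751 = 1·561 + 190
561 = 2·190 + 181
190 = 1·181 + 9
181 = 20·9 + 1
9 = 9·1 + 0
gcd(561, 751) = 1, so the inverse exists.
Back-substitute for 1:
1 = 1·181 − 20·9
  = −20·190 + 21·181
  = 21·561 − 62·190
  = −62·751 + 83·561
So 561⁻¹ ≡ 83 (mod 751).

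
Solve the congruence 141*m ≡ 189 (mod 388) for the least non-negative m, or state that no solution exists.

249

gcd(141, 388) = 1, so a unique solution mod 388 exists.
141⁻¹ ≡ 377 (mod 388).
m ≡ 377*189 ≡ 249 (mod 388).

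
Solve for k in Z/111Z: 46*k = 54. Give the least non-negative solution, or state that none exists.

6

gcd(46, 111) = 1, so a unique solution mod 111 exists.
46⁻¹ ≡ 70 (mod 111).
k ≡ 70*54 ≡ 6 (mod 111).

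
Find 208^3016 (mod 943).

1

3016 in binary is 101111001000, i.e. 3016 = 2048 + 512 + 256 + 128 + 64 + 8.
208^1 ≡ 208 (mod 943)
208^2 ≡ 208^2 = 43264 ≡ 829 (mod 943)
208^4 ≡ 829^2 = 687241 ≡ 737 (mod 943)
208^8 ≡ 737^2 = 543169 ≡ 1 (mod 943)
208^16 ≡ 1^2 = 1 (mod 943)
208^32 ≡ 1^2 = 1 (mod 943)
208^64 ≡ 1^2 = 1 (mod 943)
208^128 ≡ 1^2 = 1 (mod 943)
208^256 ≡ 1^2 = 1 (mod 943)
208^512 ≡ 1^2 = 1 (mod 943)
208^1024 ≡ 1^2 = 1 (mod 943)
208^2048 ≡ 1^2 = 1 (mod 943)
208^3016 = 208^2048 · 208^512 · 208^256 · 208^128 · 208^64 · 208^8 ≡ 1 · 1 · 1 · 1 · 1 · 1 (mod 943).
Accumulate the product:
1 · 1 = 1
1 · 1 = 1
1 · 1 = 1
1 · 1 = 1
1 · 1 = 1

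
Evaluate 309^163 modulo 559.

452

By square-and-multiply:
163 in binary is 10100011, i.e. 163 = 128 + 32 + 2 + 1.
309^1 ≡ 309 (mod 559)
309^2 ≡ 309^2 = 95481 ≡ 451 (mod 559)
309^4 ≡ 451^2 = 203401 ≡ 484 (mod 559)
309^8 ≡ 484^2 = 234256 ≡ 35 (mod 559)
309^16 ≡ 35^2 = 1225 ≡ 107 (mod 559)
309^32 ≡ 107^2 = 11449 ≡ 269 (mod 559)
309^64 ≡ 269^2 = 72361 ≡ 250 (mod 559)
309^128 ≡ 250^2 = 62500 ≡ 451 (mod 559)
309^163 = 309^128 * 309^32 * 309^2 * 309^1 ≡ 451 * 269 * 451 * 309 (mod 559).
Accumulate the product:
451 * 269 = 121319 ≡ 16
16 * 451 = 7216 ≡ 508
508 * 309 = 156972 ≡ 452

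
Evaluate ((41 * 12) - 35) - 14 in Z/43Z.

13

41 * 12 = 492 ≡ 19 (mod 43)
19 - 35 = -16 ≡ 27 (mod 43)
27 - 14 = 13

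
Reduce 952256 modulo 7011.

952256 = 135*7011 + 5771, so 952256 ≡ 5771 (mod 7011).

5771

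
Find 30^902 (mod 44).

902 in binary is 1110000110, i.e. 902 = 512 + 256 + 128 + 4 + 2.
30^1 ≡ 30 (mod 44)
30^2 ≡ 30^2 = 900 ≡ 20 (mod 44)
30^4 ≡ 20^2 = 400 ≡ 4 (mod 44)
30^8 ≡ 4^2 = 16 (mod 44)
30^16 ≡ 16^2 = 256 ≡ 36 (mod 44)
30^32 ≡ 36^2 = 1296 ≡ 20 (mod 44)
30^64 ≡ 20^2 = 400 ≡ 4 (mod 44)
30^128 ≡ 4^2 = 16 (mod 44)
30^256 ≡ 16^2 = 256 ≡ 36 (mod 44)
30^512 ≡ 36^2 = 1296 ≡ 20 (mod 44)
30^902 = 30^512 * 30^256 * 30^128 * 30^4 * 30^2 ≡ 20 * 36 * 16 * 4 * 20 (mod 44).
Accumulate the product:
20 * 36 = 720 ≡ 16
16 * 16 = 256 ≡ 36
36 * 4 = 144 ≡ 12
12 * 20 = 240 ≡ 20

20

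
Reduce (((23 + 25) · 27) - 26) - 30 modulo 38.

23 + 25 = 48 ≡ 10 (mod 38)
10 · 27 = 270 ≡ 4 (mod 38)
4 - 26 = -22 ≡ 16 (mod 38)
16 - 30 = -14 ≡ 24 (mod 38)

24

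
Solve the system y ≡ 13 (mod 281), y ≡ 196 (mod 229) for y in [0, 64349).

26989

281⁻¹ mod 229: 281*207 ≡ 1 (mod 229), so 281⁻¹ ≡ 207.
y = 13 + 281*((196 − 13)*207 mod 229) = 13 + 281*96 = 26989.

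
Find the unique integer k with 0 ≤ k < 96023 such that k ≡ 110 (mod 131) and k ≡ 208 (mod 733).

55916

131⁻¹ mod 733: 131·498 ≡ 1 (mod 733), so 131⁻¹ ≡ 498.
k = 110 + 131·((208 − 110)·498 mod 733) = 110 + 131·426 = 55916.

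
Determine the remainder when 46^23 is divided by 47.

Using repeated squaring:
23 in binary is 10111, i.e. 23 = 16 + 4 + 2 + 1.
46^1 ≡ 46 (mod 47)
46^2 ≡ 46^2 = 2116 ≡ 1 (mod 47)
46^4 ≡ 1^2 = 1 (mod 47)
46^8 ≡ 1^2 = 1 (mod 47)
46^16 ≡ 1^2 = 1 (mod 47)
46^23 = 46^16 × 46^4 × 46^2 × 46^1 ≡ 1 × 1 × 1 × 46 (mod 47).
Accumulate the product:
1 × 1 = 1
1 × 1 = 1
1 × 46 = 46

46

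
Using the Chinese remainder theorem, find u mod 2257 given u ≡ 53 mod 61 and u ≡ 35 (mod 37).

1700

61⁻¹ mod 37: 61*17 ≡ 1 (mod 37), so 61⁻¹ ≡ 17.
u = 53 + 61*((35 − 53)*17 mod 37) = 53 + 61*27 = 1700.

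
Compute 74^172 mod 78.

By square-and-multiply:
172 in binary is 10101100, i.e. 172 = 128 + 32 + 8 + 4.
74^1 ≡ 74 (mod 78)
74^2 ≡ 74^2 = 5476 ≡ 16 (mod 78)
74^4 ≡ 16^2 = 256 ≡ 22 (mod 78)
74^8 ≡ 22^2 = 484 ≡ 16 (mod 78)
74^16 ≡ 16^2 = 256 ≡ 22 (mod 78)
74^32 ≡ 22^2 = 484 ≡ 16 (mod 78)
74^64 ≡ 16^2 = 256 ≡ 22 (mod 78)
74^128 ≡ 22^2 = 484 ≡ 16 (mod 78)
74^172 = 74^128 · 74^32 · 74^8 · 74^4 ≡ 16 · 16 · 16 · 22 (mod 78).
Accumulate the product:
16 · 16 = 256 ≡ 22
22 · 16 = 352 ≡ 40
40 · 22 = 880 ≡ 22

22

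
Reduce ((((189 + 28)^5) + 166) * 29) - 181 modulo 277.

189 + 28 = 217
(217)^5 ≡ 217 (mod 277)
217 + 166 = 383 ≡ 106 (mod 277)
106 * 29 = 3074 ≡ 27 (mod 277)
27 - 181 = -154 ≡ 123 (mod 277)

123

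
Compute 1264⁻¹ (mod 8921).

6599

By the extended Euclidean algorithm:
8921 = 7·1264 + 73
1264 = 17·73 + 23
73 = 3·23 + 4
23 = 5·4 + 3
4 = 1·3 + 1
3 = 3·1 + 0
gcd(1264, 8921) = 1, so the inverse exists.
Back-substitute for 1:
1 = 1·4 − 1·3
  = −1·23 + 6·4
  = 6·73 − 19·23
  = −19·1264 + 329·73
  = 329·8921 − 2322·1264
So 1264⁻¹ ≡ −2322 ≡ 6599 (mod 8921).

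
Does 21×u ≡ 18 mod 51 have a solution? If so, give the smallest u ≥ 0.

13

gcd(21, 51) = 3, and 3 | 18, so solutions exist.
Divide through by 3: 7×u ≡ 6 (mod 17).
7⁻¹ ≡ 5 (mod 17).
u ≡ 5×6 ≡ 13 (mod 17).
The smallest non-negative solution is u = 13.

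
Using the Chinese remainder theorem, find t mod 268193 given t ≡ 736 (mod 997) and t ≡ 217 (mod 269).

997⁻¹ mod 269: 997·143 ≡ 1 (mod 269), so 997⁻¹ ≡ 143.
t = 736 + 997·((217 − 736)·143 mod 269) = 736 + 997·27 = 27655.

27655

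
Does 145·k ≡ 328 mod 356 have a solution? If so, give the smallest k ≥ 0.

gcd(145, 356) = 1, so a unique solution mod 356 exists.
145⁻¹ ≡ 329 (mod 356).
k ≡ 329·328 ≡ 44 (mod 356).

44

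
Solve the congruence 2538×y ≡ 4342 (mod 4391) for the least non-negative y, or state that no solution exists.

gcd(2538, 4391) = 1, so a unique solution mod 4391 exists.
2538⁻¹ ≡ 500 (mod 4391).
y ≡ 500×4342 ≡ 1846 (mod 4391).

1846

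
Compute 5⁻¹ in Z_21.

17

By the extended Euclidean algorithm:
21 = 4×5 + 1
5 = 5×1 + 0
gcd(5, 21) = 1, so the inverse exists.
Bézout: 1 = 1×21 − 4×5.
So 5⁻¹ ≡ −4 ≡ 17 (mod 21).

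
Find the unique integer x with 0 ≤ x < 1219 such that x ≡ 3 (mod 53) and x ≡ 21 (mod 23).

53⁻¹ mod 23: 53*10 ≡ 1 (mod 23), so 53⁻¹ ≡ 10.
x = 3 + 53*((21 − 3)*10 mod 23) = 3 + 53*19 = 1010.

1010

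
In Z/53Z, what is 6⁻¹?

Apply the Euclidean algorithm and back-substitute:
53 = 8·6 + 5
6 = 1·5 + 1
5 = 5·1 + 0
gcd(6, 53) = 1, so the inverse exists.
Back-substitute for 1:
1 = 1·6 − 1·5
  = −1·53 + 9·6
So 6⁻¹ ≡ 9 (mod 53).

9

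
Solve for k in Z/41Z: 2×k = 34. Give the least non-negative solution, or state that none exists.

17

gcd(2, 41) = 1, so a unique solution mod 41 exists.
2⁻¹ ≡ 21 (mod 41).
k ≡ 21×34 ≡ 17 (mod 41).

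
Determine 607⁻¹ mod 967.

599

Run the extended Euclidean algorithm:
967 = 1·607 + 360
607 = 1·360 + 247
360 = 1·247 + 113
247 = 2·113 + 21
113 = 5·21 + 8
21 = 2·8 + 5
8 = 1·5 + 3
5 = 1·3 + 2
3 = 1·2 + 1
2 = 2·1 + 0
gcd(607, 967) = 1, so the inverse exists.
Bézout: 1 = 231·967 − 368·607.
So 607⁻¹ ≡ −368 ≡ 599 (mod 967).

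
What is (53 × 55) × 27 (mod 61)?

15

53 × 55 = 2915 ≡ 48 (mod 61)
48 × 27 = 1296 ≡ 15 (mod 61)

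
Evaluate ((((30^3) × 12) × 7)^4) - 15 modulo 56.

(30)^3 ≡ 8 (mod 56)
8 × 12 = 96 ≡ 40 (mod 56)
40 × 7 = 280 ≡ 0 (mod 56)
(0)^4 ≡ 0 (mod 56)
0 - 15 = -15 ≡ 41 (mod 56)

41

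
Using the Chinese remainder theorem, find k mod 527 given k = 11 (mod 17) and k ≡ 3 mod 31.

17⁻¹ mod 31: 17*11 ≡ 1 (mod 31), so 17⁻¹ ≡ 11.
k = 11 + 17*((3 − 11)*11 mod 31) = 11 + 17*5 = 96.

96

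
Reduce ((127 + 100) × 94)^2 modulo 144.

127 + 100 = 227 ≡ 83 (mod 144)
83 × 94 = 7802 ≡ 26 (mod 144)
(26)^2 ≡ 100 (mod 144)

100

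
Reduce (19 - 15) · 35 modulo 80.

19 - 15 = 4
4 · 35 = 140 ≡ 60 (mod 80)

60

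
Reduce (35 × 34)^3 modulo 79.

46

35 × 34 = 1190 ≡ 5 (mod 79)
(5)^3 ≡ 46 (mod 79)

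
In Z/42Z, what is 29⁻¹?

Run the extended Euclidean algorithm:
42 = 1*29 + 13
29 = 2*13 + 3
13 = 4*3 + 1
3 = 3*1 + 0
gcd(29, 42) = 1, so the inverse exists.
Back-substitute for 1:
1 = 1*13 − 4*3
  = −4*29 + 9*13
  = 9*42 − 13*29
So 29⁻¹ ≡ −13 ≡ 29 (mod 42).

29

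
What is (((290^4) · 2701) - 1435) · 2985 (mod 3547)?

2583

(290)^4 ≡ 3325 (mod 3547)
3325 · 2701 = 8980825 ≡ 3368 (mod 3547)
3368 - 1435 = 1933
1933 · 2985 = 5770005 ≡ 2583 (mod 3547)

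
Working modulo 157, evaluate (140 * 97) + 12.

90

140 * 97 = 13580 ≡ 78 (mod 157)
78 + 12 = 90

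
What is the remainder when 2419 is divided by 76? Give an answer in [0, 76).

2419 = 31×76 + 63, so 2419 ≡ 63 (mod 76).

63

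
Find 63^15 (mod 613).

545

63^1 ≡ 63 (mod 613)
63^2 ≡ 63^2 = 3969 ≡ 291 (mod 613)
63^4 ≡ 291^2 = 84681 ≡ 87 (mod 613)
63^8 ≡ 87^2 = 7569 ≡ 213 (mod 613)
63^15 = 63^8 * 63^4 * 63^2 * 63^1 ≡ 213 * 87 * 291 * 63 (mod 613).
Accumulate the product:
213 * 87 = 18531 ≡ 141
141 * 291 = 41031 ≡ 573
573 * 63 = 36099 ≡ 545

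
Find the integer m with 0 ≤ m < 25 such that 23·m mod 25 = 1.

12

25 = 1*23 + 2
23 = 11*2 + 1
2 = 2*1 + 0
gcd(23, 25) = 1, so the inverse exists.
Bézout: 1 = −11*25 + 12*23.
So 23⁻¹ ≡ 12 (mod 25).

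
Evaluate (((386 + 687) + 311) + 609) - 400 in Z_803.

790

386 + 687 = 1073 ≡ 270 (mod 803)
270 + 311 = 581
581 + 609 = 1190 ≡ 387 (mod 803)
387 - 400 = -13 ≡ 790 (mod 803)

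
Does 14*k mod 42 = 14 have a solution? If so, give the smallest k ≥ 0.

gcd(14, 42) = 14, and 14 | 14, so solutions exist.
Divide through by 14: 1*k ≡ 1 mod 3.
1⁻¹ ≡ 1 (mod 3).
k ≡ 1*1 ≡ 1 (mod 3).
The smallest non-negative solution is k = 1.

1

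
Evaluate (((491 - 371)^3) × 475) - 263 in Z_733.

264

491 - 371 = 120
(120)^3 ≡ 319 (mod 733)
319 × 475 = 151525 ≡ 527 (mod 733)
527 - 263 = 264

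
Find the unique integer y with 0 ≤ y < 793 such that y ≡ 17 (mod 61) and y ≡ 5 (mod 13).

61⁻¹ mod 13: 61·3 ≡ 1 (mod 13), so 61⁻¹ ≡ 3.
y = 17 + 61·((5 − 17)·3 mod 13) = 17 + 61·3 = 200.

200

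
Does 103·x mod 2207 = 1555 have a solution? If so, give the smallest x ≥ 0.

gcd(103, 2207) = 1, so a unique solution mod 2207 exists.
103⁻¹ ≡ 150 (mod 2207).
x ≡ 150·1555 ≡ 1515 (mod 2207).

1515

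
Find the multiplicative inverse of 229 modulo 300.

169

Run the extended Euclidean algorithm:
300 = 1·229 + 71
229 = 3·71 + 16
71 = 4·16 + 7
16 = 2·7 + 2
7 = 3·2 + 1
2 = 2·1 + 0
gcd(229, 300) = 1, so the inverse exists.
Back-substitute for 1:
1 = 1·7 − 3·2
  = −3·16 + 7·7
  = 7·71 − 31·16
  = −31·229 + 100·71
  = 100·300 − 131·229
So 229⁻¹ ≡ −131 ≡ 169 (mod 300).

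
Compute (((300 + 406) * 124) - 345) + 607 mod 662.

300 + 406 = 706 ≡ 44 (mod 662)
44 * 124 = 5456 ≡ 160 (mod 662)
160 - 345 = -185 ≡ 477 (mod 662)
477 + 607 = 1084 ≡ 422 (mod 662)

422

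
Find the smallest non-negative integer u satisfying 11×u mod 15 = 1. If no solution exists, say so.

gcd(11, 15) = 1, so a unique solution mod 15 exists.
11⁻¹ ≡ 11 (mod 15).
u ≡ 11×1 ≡ 11 (mod 15).

11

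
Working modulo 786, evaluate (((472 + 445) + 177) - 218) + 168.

258

472 + 445 = 917 ≡ 131 (mod 786)
131 + 177 = 308
308 - 218 = 90
90 + 168 = 258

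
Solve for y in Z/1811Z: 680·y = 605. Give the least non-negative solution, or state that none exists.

gcd(680, 1811) = 1, so a unique solution mod 1811 exists.
680⁻¹ ≡ 1036 (mod 1811).
y ≡ 1036·605 ≡ 174 (mod 1811).

174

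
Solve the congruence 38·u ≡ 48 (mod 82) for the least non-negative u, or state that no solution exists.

25

gcd(38, 82) = 2, and 2 | 48, so solutions exist.
Divide through by 2: 19·u ≡ 24 mod 41.
19⁻¹ ≡ 13 (mod 41).
u ≡ 13·24 ≡ 25 (mod 41).
The smallest non-negative solution is u = 25.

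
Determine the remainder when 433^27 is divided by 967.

207

433^1 ≡ 433 (mod 967)
433^2 ≡ 433^2 = 187489 ≡ 858 (mod 967)
433^4 ≡ 858^2 = 736164 ≡ 277 (mod 967)
433^8 ≡ 277^2 = 76729 ≡ 336 (mod 967)
433^16 ≡ 336^2 = 112896 ≡ 724 (mod 967)
433^27 = 433^16 × 433^8 × 433^2 × 433^1 ≡ 724 × 336 × 858 × 433 (mod 967).
Accumulate the product:
724 × 336 = 243264 ≡ 547
547 × 858 = 469326 ≡ 331
331 × 433 = 143323 ≡ 207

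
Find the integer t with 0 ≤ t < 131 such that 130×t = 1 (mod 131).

Apply the Euclidean algorithm and back-substitute:
131 = 1·130 + 1
130 = 130·1 + 0
gcd(130, 131) = 1, so the inverse exists.
Back-substitute for 1:
1 = 1·131 − 1·130
So 130⁻¹ ≡ −1 ≡ 130 (mod 131).

130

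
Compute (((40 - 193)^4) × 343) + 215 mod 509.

137

40 - 193 = -153 ≡ 356 (mod 509)
(356)^4 ≡ 25 (mod 509)
25 × 343 = 8575 ≡ 431 (mod 509)
431 + 215 = 646 ≡ 137 (mod 509)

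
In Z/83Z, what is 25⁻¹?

Apply the Euclidean algorithm and back-substitute:
83 = 3×25 + 8
25 = 3×8 + 1
8 = 8×1 + 0
gcd(25, 83) = 1, so the inverse exists.
Back-substitute for 1:
1 = 1×25 − 3×8
  = −3×83 + 10×25
So 25⁻¹ ≡ 10 (mod 83).

10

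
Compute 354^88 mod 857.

436

354^1 ≡ 354 (mod 857)
354^2 ≡ 354^2 = 125316 ≡ 194 (mod 857)
354^4 ≡ 194^2 = 37636 ≡ 785 (mod 857)
354^8 ≡ 785^2 = 616225 ≡ 42 (mod 857)
354^16 ≡ 42^2 = 1764 ≡ 50 (mod 857)
354^32 ≡ 50^2 = 2500 ≡ 786 (mod 857)
354^64 ≡ 786^2 = 617796 ≡ 756 (mod 857)
354^88 = 354^64 × 354^16 × 354^8 ≡ 756 × 50 × 42 (mod 857).
Accumulate the product:
756 × 50 = 37800 ≡ 92
92 × 42 = 3864 ≡ 436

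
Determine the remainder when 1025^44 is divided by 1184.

417

By square-and-multiply:
1025^1 ≡ 1025 (mod 1184)
1025^2 ≡ 1025^2 = 1050625 ≡ 417 (mod 1184)
1025^4 ≡ 417^2 = 173889 ≡ 1025 (mod 1184)
1025^8 ≡ 1025^2 = 1050625 ≡ 417 (mod 1184)
1025^16 ≡ 417^2 = 173889 ≡ 1025 (mod 1184)
1025^32 ≡ 1025^2 = 1050625 ≡ 417 (mod 1184)
1025^44 = 1025^32 · 1025^8 · 1025^4 ≡ 417 · 417 · 1025 (mod 1184).
Accumulate the product:
417 · 417 = 173889 ≡ 1025
1025 · 1025 = 1050625 ≡ 417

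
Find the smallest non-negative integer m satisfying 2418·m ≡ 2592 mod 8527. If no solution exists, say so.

1990

gcd(2418, 8527) = 1, so a unique solution mod 8527 exists.
2418⁻¹ ≡ 4863 (mod 8527).
m ≡ 4863·2592 ≡ 1990 (mod 8527).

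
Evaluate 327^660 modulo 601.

Using repeated squaring:
327^1 ≡ 327 (mod 601)
327^2 ≡ 327^2 = 106929 ≡ 552 (mod 601)
327^4 ≡ 552^2 = 304704 ≡ 598 (mod 601)
327^8 ≡ 598^2 = 357604 ≡ 9 (mod 601)
327^16 ≡ 9^2 = 81 (mod 601)
327^32 ≡ 81^2 = 6561 ≡ 551 (mod 601)
327^64 ≡ 551^2 = 303601 ≡ 96 (mod 601)
327^128 ≡ 96^2 = 9216 ≡ 201 (mod 601)
327^256 ≡ 201^2 = 40401 ≡ 134 (mod 601)
327^512 ≡ 134^2 = 17956 ≡ 527 (mod 601)
327^660 = 327^512 * 327^128 * 327^16 * 327^4 ≡ 527 * 201 * 81 * 598 (mod 601).
Accumulate the product:
527 * 201 = 105927 ≡ 151
151 * 81 = 12231 ≡ 211
211 * 598 = 126178 ≡ 569

569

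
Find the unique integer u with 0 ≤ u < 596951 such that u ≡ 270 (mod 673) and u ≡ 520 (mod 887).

233801

673⁻¹ mod 887: 673·601 ≡ 1 (mod 887), so 673⁻¹ ≡ 601.
u = 270 + 673·((520 − 270)·601 mod 887) = 270 + 673·347 = 233801.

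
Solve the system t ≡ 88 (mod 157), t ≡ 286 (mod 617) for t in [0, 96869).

157⁻¹ mod 617: 157·393 ≡ 1 (mod 617), so 157⁻¹ ≡ 393.
t = 88 + 157·((286 − 88)·393 mod 617) = 88 + 157·72 = 11392.
Check: 11392 mod 157 = 88, 11392 mod 617 = 286. ✓

11392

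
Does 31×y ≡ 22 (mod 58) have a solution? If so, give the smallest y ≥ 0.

gcd(31, 58) = 1, so a unique solution mod 58 exists.
31⁻¹ ≡ 15 (mod 58).
y ≡ 15×22 ≡ 40 (mod 58).

40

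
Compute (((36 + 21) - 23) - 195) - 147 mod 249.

190

36 + 21 = 57
57 - 23 = 34
34 - 195 = -161 ≡ 88 (mod 249)
88 - 147 = -59 ≡ 190 (mod 249)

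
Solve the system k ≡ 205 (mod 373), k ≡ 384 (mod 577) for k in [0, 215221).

373⁻¹ mod 577: 373×478 ≡ 1 (mod 577), so 373⁻¹ ≡ 478.
k = 205 + 373×((384 − 205)×478 mod 577) = 205 + 373×166 = 62123.

62123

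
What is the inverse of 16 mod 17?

16

By the extended Euclidean algorithm:
17 = 1*16 + 1
16 = 16*1 + 0
gcd(16, 17) = 1, so the inverse exists.
Back-substitute for 1:
1 = 1*17 − 1*16
So 16⁻¹ ≡ −1 ≡ 16 (mod 17).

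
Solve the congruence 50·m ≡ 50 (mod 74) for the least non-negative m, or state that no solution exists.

1

gcd(50, 74) = 2, and 2 | 50, so solutions exist.
Divide through by 2: 25·m mod 37 = 25.
25⁻¹ ≡ 3 (mod 37).
m ≡ 3·25 ≡ 1 (mod 37).
The smallest non-negative solution is m = 1.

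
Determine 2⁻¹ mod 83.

Run the extended Euclidean algorithm:
83 = 41·2 + 1
2 = 2·1 + 0
gcd(2, 83) = 1, so the inverse exists.
Bézout: 1 = 1·83 − 41·2.
So 2⁻¹ ≡ −41 ≡ 42 (mod 83).

42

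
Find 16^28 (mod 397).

393

Compute successive squares:
16^1 ≡ 16 (mod 397)
16^2 ≡ 16^2 = 256 (mod 397)
16^4 ≡ 256^2 = 65536 ≡ 31 (mod 397)
16^8 ≡ 31^2 = 961 ≡ 167 (mod 397)
16^16 ≡ 167^2 = 27889 ≡ 99 (mod 397)
16^28 = 16^16 · 16^8 · 16^4 ≡ 99 · 167 · 31 (mod 397).
Accumulate the product:
99 · 167 = 16533 ≡ 256
256 · 31 = 7936 ≡ 393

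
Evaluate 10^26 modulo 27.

10^1 ≡ 10 (mod 27)
10^2 ≡ 10^2 = 100 ≡ 19 (mod 27)
10^4 ≡ 19^2 = 361 ≡ 10 (mod 27)
10^8 ≡ 10^2 = 100 ≡ 19 (mod 27)
10^16 ≡ 19^2 = 361 ≡ 10 (mod 27)
10^26 = 10^16 · 10^8 · 10^2 ≡ 10 · 19 · 19 (mod 27).
Accumulate the product:
10 · 19 = 190 ≡ 1
1 · 19 = 19

19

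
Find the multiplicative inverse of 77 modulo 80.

53

80 = 1×77 + 3
77 = 25×3 + 2
3 = 1×2 + 1
2 = 2×1 + 0
gcd(77, 80) = 1, so the inverse exists.
Bézout: 1 = 26×80 − 27×77.
So 77⁻¹ ≡ −27 ≡ 53 (mod 80).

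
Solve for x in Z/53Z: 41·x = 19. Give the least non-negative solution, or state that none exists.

47

gcd(41, 53) = 1, so a unique solution mod 53 exists.
41⁻¹ ≡ 22 (mod 53).
x ≡ 22·19 ≡ 47 (mod 53).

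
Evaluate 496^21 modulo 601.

105

21 in binary is 10101, i.e. 21 = 16 + 4 + 1.
496^1 ≡ 496 (mod 601)
496^2 ≡ 496^2 = 246016 ≡ 207 (mod 601)
496^4 ≡ 207^2 = 42849 ≡ 178 (mod 601)
496^8 ≡ 178^2 = 31684 ≡ 432 (mod 601)
496^16 ≡ 432^2 = 186624 ≡ 314 (mod 601)
496^21 = 496^16 * 496^4 * 496^1 ≡ 314 * 178 * 496 (mod 601).
Accumulate the product:
314 * 178 = 55892 ≡ 600
600 * 496 = 297600 ≡ 105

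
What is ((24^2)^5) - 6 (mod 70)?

(24)^2 ≡ 16 (mod 70)
(16)^5 ≡ 46 (mod 70)
46 - 6 = 40

40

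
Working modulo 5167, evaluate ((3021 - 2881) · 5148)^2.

1977

3021 - 2881 = 140
140 · 5148 = 720720 ≡ 2507 (mod 5167)
(2507)^2 ≡ 1977 (mod 5167)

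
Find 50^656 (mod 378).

656 in binary is 1010010000, i.e. 656 = 512 + 128 + 16.
50^1 ≡ 50 (mod 378)
50^2 ≡ 50^2 = 2500 ≡ 232 (mod 378)
50^4 ≡ 232^2 = 53824 ≡ 148 (mod 378)
50^8 ≡ 148^2 = 21904 ≡ 358 (mod 378)
50^16 ≡ 358^2 = 128164 ≡ 22 (mod 378)
50^32 ≡ 22^2 = 484 ≡ 106 (mod 378)
50^64 ≡ 106^2 = 11236 ≡ 274 (mod 378)
50^128 ≡ 274^2 = 75076 ≡ 232 (mod 378)
50^256 ≡ 232^2 = 53824 ≡ 148 (mod 378)
50^512 ≡ 148^2 = 21904 ≡ 358 (mod 378)
50^656 = 50^512 · 50^128 · 50^16 ≡ 358 · 232 · 22 (mod 378).
Accumulate the product:
358 · 232 = 83056 ≡ 274
274 · 22 = 6028 ≡ 358

358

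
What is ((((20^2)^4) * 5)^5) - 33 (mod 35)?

12

(20)^2 ≡ 15 (mod 35)
(15)^4 ≡ 15 (mod 35)
15 * 5 = 75 ≡ 5 (mod 35)
(5)^5 ≡ 10 (mod 35)
10 - 33 = -23 ≡ 12 (mod 35)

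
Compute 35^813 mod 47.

Compute successive squares:
35^1 ≡ 35 (mod 47)
35^2 ≡ 35^2 = 1225 ≡ 3 (mod 47)
35^4 ≡ 3^2 = 9 (mod 47)
35^8 ≡ 9^2 = 81 ≡ 34 (mod 47)
35^16 ≡ 34^2 = 1156 ≡ 28 (mod 47)
35^32 ≡ 28^2 = 784 ≡ 32 (mod 47)
35^64 ≡ 32^2 = 1024 ≡ 37 (mod 47)
35^128 ≡ 37^2 = 1369 ≡ 6 (mod 47)
35^256 ≡ 6^2 = 36 (mod 47)
35^512 ≡ 36^2 = 1296 ≡ 27 (mod 47)
35^813 = 35^512 × 35^256 × 35^32 × 35^8 × 35^4 × 35^1 ≡ 27 × 36 × 32 × 34 × 9 × 35 (mod 47).
Accumulate the product:
27 × 36 = 972 ≡ 32
32 × 32 = 1024 ≡ 37
37 × 34 = 1258 ≡ 36
36 × 9 = 324 ≡ 42
42 × 35 = 1470 ≡ 13

13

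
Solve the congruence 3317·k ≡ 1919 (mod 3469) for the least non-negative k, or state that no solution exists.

421

gcd(3317, 3469) = 1, so a unique solution mod 3469 exists.
3317⁻¹ ≡ 1027 (mod 3469).
k ≡ 1027·1919 ≡ 421 (mod 3469).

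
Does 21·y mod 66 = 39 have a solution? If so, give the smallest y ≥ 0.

5

gcd(21, 66) = 3, and 3 | 39, so solutions exist.
Divide through by 3: 7·y mod 22 = 13.
7⁻¹ ≡ 19 (mod 22).
y ≡ 19·13 ≡ 5 (mod 22).
The smallest non-negative solution is y = 5.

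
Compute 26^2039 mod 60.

56

By square-and-multiply:
2039 in binary is 11111110111, i.e. 2039 = 1024 + 512 + 256 + 128 + 64 + 32 + 16 + 4 + 2 + 1.
26^1 ≡ 26 (mod 60)
26^2 ≡ 26^2 = 676 ≡ 16 (mod 60)
26^4 ≡ 16^2 = 256 ≡ 16 (mod 60)
26^8 ≡ 16^2 = 256 ≡ 16 (mod 60)
26^16 ≡ 16^2 = 256 ≡ 16 (mod 60)
26^32 ≡ 16^2 = 256 ≡ 16 (mod 60)
26^64 ≡ 16^2 = 256 ≡ 16 (mod 60)
26^128 ≡ 16^2 = 256 ≡ 16 (mod 60)
26^256 ≡ 16^2 = 256 ≡ 16 (mod 60)
26^512 ≡ 16^2 = 256 ≡ 16 (mod 60)
26^1024 ≡ 16^2 = 256 ≡ 16 (mod 60)
26^2039 = 26^1024 × 26^512 × 26^256 × 26^128 × 26^64 × 26^32 × 26^16 × 26^4 × 26^2 × 26^1 ≡ 16 × 16 × 16 × 16 × 16 × 16 × 16 × 16 × 16 × 26 (mod 60).
Accumulate the product:
16 × 16 = 256 ≡ 16
16 × 16 = 256 ≡ 16
16 × 16 = 256 ≡ 16
16 × 16 = 256 ≡ 16
16 × 16 = 256 ≡ 16
16 × 16 = 256 ≡ 16
16 × 16 = 256 ≡ 16
16 × 16 = 256 ≡ 16
16 × 26 = 416 ≡ 56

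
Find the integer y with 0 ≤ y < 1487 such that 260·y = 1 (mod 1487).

326

By the extended Euclidean algorithm:
1487 = 5·260 + 187
260 = 1·187 + 73
187 = 2·73 + 41
73 = 1·41 + 32
41 = 1·32 + 9
32 = 3·9 + 5
9 = 1·5 + 4
5 = 1·4 + 1
4 = 4·1 + 0
gcd(260, 1487) = 1, so the inverse exists.
Bézout: 1 = −57·1487 + 326·260.
So 260⁻¹ ≡ 326 (mod 1487).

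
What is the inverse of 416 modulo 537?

71

537 = 1·416 + 121
416 = 3·121 + 53
121 = 2·53 + 15
53 = 3·15 + 8
15 = 1·8 + 7
8 = 1·7 + 1
7 = 7·1 + 0
gcd(416, 537) = 1, so the inverse exists.
Bézout: 1 = −55·537 + 71·416.
So 416⁻¹ ≡ 71 (mod 537).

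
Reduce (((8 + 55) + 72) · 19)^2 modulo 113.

26

8 + 55 = 63
63 + 72 = 135 ≡ 22 (mod 113)
22 · 19 = 418 ≡ 79 (mod 113)
(79)^2 ≡ 26 (mod 113)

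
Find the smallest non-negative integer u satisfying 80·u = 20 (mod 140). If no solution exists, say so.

2

gcd(80, 140) = 20, and 20 | 20, so solutions exist.
Divide through by 20: 4·u mod 7 = 1.
4⁻¹ ≡ 2 (mod 7).
u ≡ 2·1 ≡ 2 (mod 7).
The smallest non-negative solution is u = 2.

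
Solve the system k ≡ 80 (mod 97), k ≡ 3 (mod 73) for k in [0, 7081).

97⁻¹ mod 73: 97×70 ≡ 1 (mod 73), so 97⁻¹ ≡ 70.
k = 80 + 97×((3 − 80)×70 mod 73) = 80 + 97×12 = 1244.

1244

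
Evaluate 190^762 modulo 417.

184

762 in binary is 1011111010, i.e. 762 = 512 + 128 + 64 + 32 + 16 + 8 + 2.
190^1 ≡ 190 (mod 417)
190^2 ≡ 190^2 = 36100 ≡ 238 (mod 417)
190^4 ≡ 238^2 = 56644 ≡ 349 (mod 417)
190^8 ≡ 349^2 = 121801 ≡ 37 (mod 417)
190^16 ≡ 37^2 = 1369 ≡ 118 (mod 417)
190^32 ≡ 118^2 = 13924 ≡ 163 (mod 417)
190^64 ≡ 163^2 = 26569 ≡ 298 (mod 417)
190^128 ≡ 298^2 = 88804 ≡ 400 (mod 417)
190^256 ≡ 400^2 = 160000 ≡ 289 (mod 417)
190^512 ≡ 289^2 = 83521 ≡ 121 (mod 417)
190^762 = 190^512 · 190^128 · 190^64 · 190^32 · 190^16 · 190^8 · 190^2 ≡ 121 · 400 · 298 · 163 · 118 · 37 · 238 (mod 417).
Accumulate the product:
121 · 400 = 48400 ≡ 28
28 · 298 = 8344 ≡ 4
4 · 163 = 652 ≡ 235
235 · 118 = 27730 ≡ 208
208 · 37 = 7696 ≡ 190
190 · 238 = 45220 ≡ 184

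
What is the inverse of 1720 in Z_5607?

Run the extended Euclidean algorithm:
5607 = 3·1720 + 447
1720 = 3·447 + 379
447 = 1·379 + 68
379 = 5·68 + 39
68 = 1·39 + 29
39 = 1·29 + 10
29 = 2·10 + 9
10 = 1·9 + 1
9 = 9·1 + 0
gcd(1720, 5607) = 1, so the inverse exists.
Bézout: 1 = −177·5607 + 577·1720.
So 1720⁻¹ ≡ 577 (mod 5607).

577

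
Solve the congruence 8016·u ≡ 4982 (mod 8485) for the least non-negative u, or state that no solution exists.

6032

gcd(8016, 8485) = 1, so a unique solution mod 8485 exists.
8016⁻¹ ≡ 2171 (mod 8485).
u ≡ 2171·4982 ≡ 6032 (mod 8485).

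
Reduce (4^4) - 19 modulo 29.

5

(4)^4 ≡ 24 (mod 29)
24 - 19 = 5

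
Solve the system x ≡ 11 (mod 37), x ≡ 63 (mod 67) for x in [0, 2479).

37⁻¹ mod 67: 37×29 ≡ 1 (mod 67), so 37⁻¹ ≡ 29.
x = 11 + 37×((63 − 11)×29 mod 67) = 11 + 37×34 = 1269.

1269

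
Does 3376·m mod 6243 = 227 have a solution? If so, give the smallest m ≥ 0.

5324

gcd(3376, 6243) = 1, so a unique solution mod 6243 exists.
3376⁻¹ ≡ 601 (mod 6243).
m ≡ 601·227 ≡ 5324 (mod 6243).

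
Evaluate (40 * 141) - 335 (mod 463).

212

40 * 141 = 5640 ≡ 84 (mod 463)
84 - 335 = -251 ≡ 212 (mod 463)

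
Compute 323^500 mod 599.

480

500 in binary is 111110100, i.e. 500 = 256 + 128 + 64 + 32 + 16 + 4.
323^1 ≡ 323 (mod 599)
323^2 ≡ 323^2 = 104329 ≡ 103 (mod 599)
323^4 ≡ 103^2 = 10609 ≡ 426 (mod 599)
323^8 ≡ 426^2 = 181476 ≡ 578 (mod 599)
323^16 ≡ 578^2 = 334084 ≡ 441 (mod 599)
323^32 ≡ 441^2 = 194481 ≡ 405 (mod 599)
323^64 ≡ 405^2 = 164025 ≡ 498 (mod 599)
323^128 ≡ 498^2 = 248004 ≡ 18 (mod 599)
323^256 ≡ 18^2 = 324 (mod 599)
323^500 = 323^256 · 323^128 · 323^64 · 323^32 · 323^16 · 323^4 ≡ 324 · 18 · 498 · 405 · 441 · 426 (mod 599).
Accumulate the product:
324 · 18 = 5832 ≡ 441
441 · 498 = 219618 ≡ 384
384 · 405 = 155520 ≡ 379
379 · 441 = 167139 ≡ 18
18 · 426 = 7668 ≡ 480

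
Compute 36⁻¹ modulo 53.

28

53 = 1*36 + 17
36 = 2*17 + 2
17 = 8*2 + 1
2 = 2*1 + 0
gcd(36, 53) = 1, so the inverse exists.
Back-substitute for 1:
1 = 1*17 − 8*2
  = −8*36 + 17*17
  = 17*53 − 25*36
So 36⁻¹ ≡ −25 ≡ 28 (mod 53).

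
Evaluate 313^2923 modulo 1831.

583

Compute successive squares:
2923 in binary is 101101101011, i.e. 2923 = 2048 + 512 + 256 + 64 + 32 + 8 + 2 + 1.
313^1 ≡ 313 (mod 1831)
313^2 ≡ 313^2 = 97969 ≡ 926 (mod 1831)
313^4 ≡ 926^2 = 857476 ≡ 568 (mod 1831)
313^8 ≡ 568^2 = 322624 ≡ 368 (mod 1831)
313^16 ≡ 368^2 = 135424 ≡ 1761 (mod 1831)
313^32 ≡ 1761^2 = 3101121 ≡ 1238 (mod 1831)
313^64 ≡ 1238^2 = 1532644 ≡ 97 (mod 1831)
313^128 ≡ 97^2 = 9409 ≡ 254 (mod 1831)
313^256 ≡ 254^2 = 64516 ≡ 431 (mod 1831)
313^512 ≡ 431^2 = 185761 ≡ 830 (mod 1831)
313^1024 ≡ 830^2 = 688900 ≡ 444 (mod 1831)
313^2048 ≡ 444^2 = 197136 ≡ 1219 (mod 1831)
313^2923 = 313^2048 * 313^512 * 313^256 * 313^64 * 313^32 * 313^8 * 313^2 * 313^1 ≡ 1219 * 830 * 431 * 97 * 1238 * 368 * 926 * 313 (mod 1831).
Accumulate the product:
1219 * 830 = 1011770 ≡ 1058
1058 * 431 = 455998 ≡ 79
79 * 97 = 7663 ≡ 339
339 * 1238 = 419682 ≡ 383
383 * 368 = 140944 ≡ 1788
1788 * 926 = 1655688 ≡ 464
464 * 313 = 145232 ≡ 583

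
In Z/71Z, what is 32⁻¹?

Run the extended Euclidean algorithm:
71 = 2·32 + 7
32 = 4·7 + 4
7 = 1·4 + 3
4 = 1·3 + 1
3 = 3·1 + 0
gcd(32, 71) = 1, so the inverse exists.
Back-substitute for 1:
1 = 1·4 − 1·3
  = −1·7 + 2·4
  = 2·32 − 9·7
  = −9·71 + 20·32
So 32⁻¹ ≡ 20 (mod 71).

20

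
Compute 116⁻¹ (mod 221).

181

Run the extended Euclidean algorithm:
221 = 1×116 + 105
116 = 1×105 + 11
105 = 9×11 + 6
11 = 1×6 + 5
6 = 1×5 + 1
5 = 5×1 + 0
gcd(116, 221) = 1, so the inverse exists.
Bézout: 1 = 21×221 − 40×116.
So 116⁻¹ ≡ −40 ≡ 181 (mod 221).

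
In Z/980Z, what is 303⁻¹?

207

980 = 3·303 + 71
303 = 4·71 + 19
71 = 3·19 + 14
19 = 1·14 + 5
14 = 2·5 + 4
5 = 1·4 + 1
4 = 4·1 + 0
gcd(303, 980) = 1, so the inverse exists.
Bézout: 1 = −64·980 + 207·303.
So 303⁻¹ ≡ 207 (mod 980).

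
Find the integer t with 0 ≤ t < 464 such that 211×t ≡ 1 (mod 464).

11

Apply the Euclidean algorithm and back-substitute:
464 = 2*211 + 42
211 = 5*42 + 1
42 = 42*1 + 0
gcd(211, 464) = 1, so the inverse exists.
Back-substitute for 1:
1 = 1*211 − 5*42
  = −5*464 + 11*211
So 211⁻¹ ≡ 11 (mod 464).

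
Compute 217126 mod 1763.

217126 = 123·1763 + 277, so 217126 ≡ 277 (mod 1763).

277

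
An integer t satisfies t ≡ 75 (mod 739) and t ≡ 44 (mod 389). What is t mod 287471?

739⁻¹ mod 389: 739·379 ≡ 1 (mod 389), so 739⁻¹ ≡ 379.
t = 75 + 739·((44 − 75)·379 mod 389) = 75 + 739·310 = 229165.
Check: 229165 mod 739 = 75, 229165 mod 389 = 44. ✓

229165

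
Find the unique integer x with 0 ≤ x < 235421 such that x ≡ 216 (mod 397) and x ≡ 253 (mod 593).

150282

397⁻¹ mod 593: 397*475 ≡ 1 (mod 593), so 397⁻¹ ≡ 475.
x = 216 + 397*((253 − 216)*475 mod 593) = 216 + 397*378 = 150282.
Check: 150282 mod 397 = 216, 150282 mod 593 = 253. ✓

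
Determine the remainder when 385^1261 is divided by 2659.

Compute successive squares:
1261 in binary is 10011101101, i.e. 1261 = 1024 + 128 + 64 + 32 + 8 + 4 + 1.
385^1 ≡ 385 (mod 2659)
385^2 ≡ 385^2 = 148225 ≡ 1980 (mod 2659)
385^4 ≡ 1980^2 = 3920400 ≡ 1034 (mod 2659)
385^8 ≡ 1034^2 = 1069156 ≡ 238 (mod 2659)
385^16 ≡ 238^2 = 56644 ≡ 805 (mod 2659)
385^32 ≡ 805^2 = 648025 ≡ 1888 (mod 2659)
385^64 ≡ 1888^2 = 3564544 ≡ 1484 (mod 2659)
385^128 ≡ 1484^2 = 2202256 ≡ 604 (mod 2659)
385^256 ≡ 604^2 = 364816 ≡ 533 (mod 2659)
385^512 ≡ 533^2 = 284089 ≡ 2235 (mod 2659)
385^1024 ≡ 2235^2 = 4995225 ≡ 1623 (mod 2659)
385^1261 = 385^1024 * 385^128 * 385^64 * 385^32 * 385^8 * 385^4 * 385^1 ≡ 1623 * 604 * 1484 * 1888 * 238 * 1034 * 385 (mod 2659).
Accumulate the product:
1623 * 604 = 980292 ≡ 1780
1780 * 1484 = 2641520 ≡ 1133
1133 * 1888 = 2139104 ≡ 1268
1268 * 238 = 301784 ≡ 1317
1317 * 1034 = 1361778 ≡ 370
370 * 385 = 142450 ≡ 1523

1523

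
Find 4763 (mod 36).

11

4763 = 132×36 + 11, so 4763 ≡ 11 (mod 36).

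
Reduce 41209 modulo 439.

382

41209 = 93×439 + 382, so 41209 ≡ 382 (mod 439).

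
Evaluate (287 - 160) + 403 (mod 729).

530

287 - 160 = 127
127 + 403 = 530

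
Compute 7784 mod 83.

7784 = 93×83 + 65, so 7784 ≡ 65 (mod 83).

65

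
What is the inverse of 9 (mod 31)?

7

By the extended Euclidean algorithm:
31 = 3*9 + 4
9 = 2*4 + 1
4 = 4*1 + 0
gcd(9, 31) = 1, so the inverse exists.
Back-substitute for 1:
1 = 1*9 − 2*4
  = −2*31 + 7*9
So 9⁻¹ ≡ 7 (mod 31).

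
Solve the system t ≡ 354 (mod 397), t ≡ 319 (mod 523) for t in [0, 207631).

397⁻¹ mod 523: 397*303 ≡ 1 (mod 523), so 397⁻¹ ≡ 303.
t = 354 + 397*((319 − 354)*303 mod 523) = 354 + 397*378 = 150420.

150420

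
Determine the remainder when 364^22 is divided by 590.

22 in binary is 10110, i.e. 22 = 16 + 4 + 2.
364^1 ≡ 364 (mod 590)
364^2 ≡ 364^2 = 132496 ≡ 336 (mod 590)
364^4 ≡ 336^2 = 112896 ≡ 206 (mod 590)
364^8 ≡ 206^2 = 42436 ≡ 546 (mod 590)
364^16 ≡ 546^2 = 298116 ≡ 166 (mod 590)
364^22 = 364^16 × 364^4 × 364^2 ≡ 166 × 206 × 336 (mod 590).
Accumulate the product:
166 × 206 = 34196 ≡ 566
566 × 336 = 190176 ≡ 196

196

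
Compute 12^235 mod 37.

12

Compute successive squares:
235 in binary is 11101011, i.e. 235 = 128 + 64 + 32 + 8 + 2 + 1.
12^1 ≡ 12 (mod 37)
12^2 ≡ 12^2 = 144 ≡ 33 (mod 37)
12^4 ≡ 33^2 = 1089 ≡ 16 (mod 37)
12^8 ≡ 16^2 = 256 ≡ 34 (mod 37)
12^16 ≡ 34^2 = 1156 ≡ 9 (mod 37)
12^32 ≡ 9^2 = 81 ≡ 7 (mod 37)
12^64 ≡ 7^2 = 49 ≡ 12 (mod 37)
12^128 ≡ 12^2 = 144 ≡ 33 (mod 37)
12^235 = 12^128 × 12^64 × 12^32 × 12^8 × 12^2 × 12^1 ≡ 33 × 12 × 7 × 34 × 33 × 12 (mod 37).
Accumulate the product:
33 × 12 = 396 ≡ 26
26 × 7 = 182 ≡ 34
34 × 34 = 1156 ≡ 9
9 × 33 = 297 ≡ 1
1 × 12 = 12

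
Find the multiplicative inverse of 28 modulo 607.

Run the extended Euclidean algorithm:
607 = 21×28 + 19
28 = 1×19 + 9
19 = 2×9 + 1
9 = 9×1 + 0
gcd(28, 607) = 1, so the inverse exists.
Back-substitute for 1:
1 = 1×19 − 2×9
  = −2×28 + 3×19
  = 3×607 − 65×28
So 28⁻¹ ≡ −65 ≡ 542 (mod 607).

542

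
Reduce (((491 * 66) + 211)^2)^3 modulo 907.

491 * 66 = 32406 ≡ 661 (mod 907)
661 + 211 = 872
(872)^2 ≡ 318 (mod 907)
(318)^3 ≡ 654 (mod 907)

654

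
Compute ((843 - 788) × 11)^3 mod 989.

843 - 788 = 55
55 × 11 = 605
(605)^3 ≡ 113 (mod 989)

113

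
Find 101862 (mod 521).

267

101862 = 195×521 + 267, so 101862 ≡ 267 (mod 521).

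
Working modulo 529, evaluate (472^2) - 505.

(472)^2 ≡ 75 (mod 529)
75 - 505 = -430 ≡ 99 (mod 529)

99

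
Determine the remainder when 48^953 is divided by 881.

953 in binary is 1110111001, i.e. 953 = 512 + 256 + 128 + 32 + 16 + 8 + 1.
48^1 ≡ 48 (mod 881)
48^2 ≡ 48^2 = 2304 ≡ 542 (mod 881)
48^4 ≡ 542^2 = 293764 ≡ 391 (mod 881)
48^8 ≡ 391^2 = 152881 ≡ 468 (mod 881)
48^16 ≡ 468^2 = 219024 ≡ 536 (mod 881)
48^32 ≡ 536^2 = 287296 ≡ 90 (mod 881)
48^64 ≡ 90^2 = 8100 ≡ 171 (mod 881)
48^128 ≡ 171^2 = 29241 ≡ 168 (mod 881)
48^256 ≡ 168^2 = 28224 ≡ 32 (mod 881)
48^512 ≡ 32^2 = 1024 ≡ 143 (mod 881)
48^953 = 48^512 · 48^256 · 48^128 · 48^32 · 48^16 · 48^8 · 48^1 ≡ 143 · 32 · 168 · 90 · 536 · 468 · 48 (mod 881).
Accumulate the product:
143 · 32 = 4576 ≡ 171
171 · 168 = 28728 ≡ 536
536 · 90 = 48240 ≡ 666
666 · 536 = 356976 ≡ 171
171 · 468 = 80028 ≡ 738
738 · 48 = 35424 ≡ 184

184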